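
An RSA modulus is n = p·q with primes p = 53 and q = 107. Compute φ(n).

For distinct primes, φ(pq) = (p−1)(q−1) = 52 × 106 = 5512.

5512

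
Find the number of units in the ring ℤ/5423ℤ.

First factor: 5423 = 11 × 17 × 29.
φ(11) = 11 − 1 = 10.
φ(17) = 17 − 1 = 16.
φ(29) = 29 − 1 = 28.
Multiply: 10 · 16 · 28 = 4480.

4480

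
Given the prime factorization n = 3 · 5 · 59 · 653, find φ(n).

302528

φ(577905) = 577905 · (1 − 1/3) · (1 − 1/5) · (1 − 1/59) · (1 − 1/653)
       = 577905 · 302528/577905 = 302528.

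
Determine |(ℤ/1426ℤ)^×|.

Prime factorization: 1426 = 2 × 23 × 31.
φ(1426) = 1426 · (1 − 1/2) · (1 − 1/23) · (1 − 1/31)
       = 1426 · 660/1426 = 660.

660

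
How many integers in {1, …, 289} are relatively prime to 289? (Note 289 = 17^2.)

φ(289) = 289 · (1 − 1/17)
       = 289 · 16/17 = 272.

272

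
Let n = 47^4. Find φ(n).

φ(47^4) = 47^4 − 47^3 = 4879681 − 103823 = 4775858.

4775858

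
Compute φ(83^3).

564898

φ(83^3) = 83^3 − 83^2 = 571787 − 6889 = 564898.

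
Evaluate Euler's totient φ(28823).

25920

Prime factorization: 28823 = 19 × 37 × 41.
φ(28823) = 28823 · (1 − 1/19) · (1 − 1/37) · (1 − 1/41)
       = 28823 · 25920/28823 = 25920.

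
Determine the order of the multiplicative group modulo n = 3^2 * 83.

492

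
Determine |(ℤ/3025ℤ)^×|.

2200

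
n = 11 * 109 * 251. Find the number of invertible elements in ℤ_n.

φ(11) = 11 − 1 = 10.
φ(109) = 109 − 1 = 108.
φ(251) = 251 − 1 = 250.
Since φ is multiplicative, φ(300949) = 10 · 108 · 250 = 270000.

270000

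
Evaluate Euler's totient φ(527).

527 = 17 · 31.
φ(17) = 17 − 1 = 16.
φ(31) = 31 − 1 = 30.
Since φ is multiplicative, φ(527) = 16 · 30 = 480.

480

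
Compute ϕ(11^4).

φ(11^4) = 11^3·(11−1) = 1331·10 = 13310.

13310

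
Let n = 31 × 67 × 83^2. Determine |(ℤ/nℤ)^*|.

φ(14308453) = 14308453 · (1 − 1/31) · (1 − 1/67) · (1 − 1/83)
       = 14308453 · 162360/172391 = 13475880.

13475880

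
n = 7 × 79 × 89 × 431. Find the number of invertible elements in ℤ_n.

17709120

φ(21212527) = 21212527 · (1 − 1/7) · (1 − 1/79) · (1 − 1/89) · (1 − 1/431)
       = 21212527 · 17709120/21212527 = 17709120.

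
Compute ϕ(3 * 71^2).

φ(15123) = 15123 · (1 − 1/3) · (1 − 1/71)
       = 15123 · 140/213 = 9940.

9940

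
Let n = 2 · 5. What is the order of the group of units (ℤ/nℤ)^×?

4

φ(2) = 2 − 1 = 1.
φ(5) = 5 − 1 = 4.
φ(10) = 1 × 4 = 4.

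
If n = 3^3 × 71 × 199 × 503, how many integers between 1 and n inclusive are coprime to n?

φ(191885949) = 191885949 · (1 − 1/3) · (1 − 1/71) · (1 − 1/199) · (1 − 1/503)
       = 191885949 · 13915440/21320661 = 125238960.

125238960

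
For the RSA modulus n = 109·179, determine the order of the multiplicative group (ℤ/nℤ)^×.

φ(19511) = 19511 · (1 − 1/109) · (1 − 1/179)
       = 19511 · 19224/19511 = 19224.

19224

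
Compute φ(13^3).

2028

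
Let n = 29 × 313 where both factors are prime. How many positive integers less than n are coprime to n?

φ(n) = (p − 1)(q − 1) = (29−1)(313−1) = 28·312 = 8736.

8736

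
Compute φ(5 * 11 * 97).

φ(5335) = 5335 · (1 − 1/5) · (1 − 1/11) · (1 − 1/97)
       = 5335 · 3840/5335 = 3840.

3840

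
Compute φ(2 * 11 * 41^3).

φ(2) = 2 − 1 = 1.
φ(11) = 11 − 1 = 10.
φ(41^3) = 41^2·(41−1) = 1681·40 = 67240.
φ(1516262) = 1 × 10 × 67240 = 672400.

672400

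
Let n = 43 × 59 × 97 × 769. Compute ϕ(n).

179601408

φ(189242441) = 189242441 · (1 − 1/43) · (1 − 1/59) · (1 − 1/97) · (1 − 1/769)
       = 189242441 · 179601408/189242441 = 179601408.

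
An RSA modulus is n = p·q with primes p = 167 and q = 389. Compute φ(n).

64408

φ(167) = 167 − 1 = 166.
φ(389) = 389 − 1 = 388.
Multiply: 166 · 388 = 64408.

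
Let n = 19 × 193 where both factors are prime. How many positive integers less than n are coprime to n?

3456

φ(pq) = (p−1)(q−1) = 18 · 192 = 3456.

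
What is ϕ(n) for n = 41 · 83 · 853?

2794560

φ(2902759) = 2902759 · (1 − 1/41) · (1 − 1/83) · (1 − 1/853)
       = 2902759 · 2794560/2902759 = 2794560.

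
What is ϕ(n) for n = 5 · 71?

φ(355) = 355 · (1 − 1/5) · (1 − 1/71)
       = 355 · 280/355 = 280.

280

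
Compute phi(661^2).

436260

φ(436921) = 436921 · (1 − 1/661)
       = 436921 · 660/661 = 436260.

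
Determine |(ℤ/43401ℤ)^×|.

Factor 43401: 43401 = 3 · 17 · 23 · 37.
φ(43401) = 43401 · (1 − 1/3) · (1 − 1/17) · (1 − 1/23) · (1 − 1/37)
       = 43401 · 25344/43401 = 25344.

25344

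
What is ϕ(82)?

40

Prime factorization: 82 = 2 * 41.
φ(82) = 82 · (1 − 1/2) · (1 − 1/41)
       = 82 · 40/82 = 40.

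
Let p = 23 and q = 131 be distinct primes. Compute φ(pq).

2860

For distinct primes, φ(pq) = (p−1)(q−1) = 22 × 130 = 2860.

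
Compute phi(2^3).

φ(2^3) = 2^2·(2−1) = 4·1 = 4.

4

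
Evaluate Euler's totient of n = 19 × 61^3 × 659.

φ(2842029101) = 2842029101 · (1 − 1/19) · (1 − 1/61) · (1 − 1/659)
       = 2842029101 · 710640/763781 = 2644291440.

2644291440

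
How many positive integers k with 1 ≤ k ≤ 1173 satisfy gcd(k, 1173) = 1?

704

1173 = 3 × 17 × 23.
φ(3) = 3 − 1 = 2.
φ(17) = 17 − 1 = 16.
φ(23) = 23 − 1 = 22.
Multiply: 2 · 16 · 22 = 704.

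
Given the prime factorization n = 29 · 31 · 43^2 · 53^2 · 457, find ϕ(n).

φ(29) = 29 − 1 = 28.
φ(31) = 31 − 1 = 30.
φ(43^2) = 43^1·(43−1) = 43·42 = 1806.
φ(53^2) = 53^2 − 53^1 = 2809 − 53 = 2756.
φ(457) = 457 − 1 = 456.
Multiply: 28 · 30 · 1806 · 2756 · 456 = 1906518781440.

1906518781440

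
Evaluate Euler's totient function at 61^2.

3660

φ(61^2) = 61^2 − 61^1 = 3721 − 61 = 3660.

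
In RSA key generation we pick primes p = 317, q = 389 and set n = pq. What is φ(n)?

122608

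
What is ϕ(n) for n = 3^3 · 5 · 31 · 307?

φ(3^3) = 3^3 − 3^2 = 27 − 9 = 18.
φ(5) = 5 − 1 = 4.
φ(31) = 31 − 1 = 30.
φ(307) = 307 − 1 = 306.
Multiply: 18 · 4 · 30 · 306 = 660960.

660960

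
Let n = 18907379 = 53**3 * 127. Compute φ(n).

18404568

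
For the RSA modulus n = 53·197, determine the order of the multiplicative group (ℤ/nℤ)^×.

10192

For distinct primes, φ(pq) = (p−1)(q−1) = 52 × 196 = 10192.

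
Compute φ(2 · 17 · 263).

4192

φ(2) = 2 − 1 = 1.
φ(17) = 17 − 1 = 16.
φ(263) = 263 − 1 = 262.
φ(8942) = 1 × 16 × 262 = 4192.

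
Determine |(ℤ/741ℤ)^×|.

432

First factor: 741 = 3 × 13 × 19.
φ(741) = 741 · (1 − 1/3) · (1 − 1/13) · (1 − 1/19)
       = 741 · 432/741 = 432.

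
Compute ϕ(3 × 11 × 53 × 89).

91520

φ(155661) = 155661 · (1 − 1/3) · (1 − 1/11) · (1 − 1/53) · (1 − 1/89)
       = 155661 · 91520/155661 = 91520.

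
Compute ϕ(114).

36

First factor: 114 = 2 * 3 * 19.
φ(2) = 2 − 1 = 1.
φ(3) = 3 − 1 = 2.
φ(19) = 19 − 1 = 18.
Multiply: 1 · 2 · 18 = 36.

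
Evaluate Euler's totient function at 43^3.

φ(79507) = 79507 · (1 − 1/43)
       = 79507 · 42/43 = 77658.

77658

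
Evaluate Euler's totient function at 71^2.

φ(5041) = 5041 · (1 − 1/71)
       = 5041 · 70/71 = 4970.

4970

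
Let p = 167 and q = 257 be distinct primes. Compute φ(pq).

φ(167) = 167 − 1 = 166.
φ(257) = 257 − 1 = 256.
Multiply: 166 · 256 = 42496.

42496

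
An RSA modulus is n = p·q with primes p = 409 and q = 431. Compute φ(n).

175440

φ(176279) = 176279 · (1 − 1/409) · (1 − 1/431)
       = 176279 · 175440/176279 = 175440.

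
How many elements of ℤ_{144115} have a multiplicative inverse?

103680

Prime factorization: 144115 = 5 · 19 · 37 · 41.
φ(5) = 5 − 1 = 4.
φ(19) = 19 − 1 = 18.
φ(37) = 37 − 1 = 36.
φ(41) = 41 − 1 = 40.
Multiply: 4 · 18 · 36 · 40 = 103680.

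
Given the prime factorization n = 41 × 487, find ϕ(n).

19440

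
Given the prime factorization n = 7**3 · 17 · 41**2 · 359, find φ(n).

2761812480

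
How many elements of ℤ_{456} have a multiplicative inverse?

Prime factorization: 456 = 2^3 · 3 · 19.
φ(456) = 456 · (1 − 1/2) · (1 − 1/3) · (1 − 1/19)
       = 456 · 36/114 = 144.

144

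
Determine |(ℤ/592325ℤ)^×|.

423360

First factor: 592325 = 5^2 × 19 × 29 × 43.
φ(592325) = 592325 · (1 − 1/5) · (1 − 1/19) · (1 − 1/29) · (1 − 1/43)
       = 592325 · 84672/118465 = 423360.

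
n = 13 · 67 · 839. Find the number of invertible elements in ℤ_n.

663696

φ(730769) = 730769 · (1 − 1/13) · (1 − 1/67) · (1 − 1/839)
       = 730769 · 663696/730769 = 663696.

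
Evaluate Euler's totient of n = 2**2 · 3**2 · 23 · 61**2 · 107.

102421440

φ(2^2) = 2^1·(2−1) = 2·1 = 2.
φ(3^2) = 3^1·(3−1) = 3·2 = 6.
φ(23) = 23 − 1 = 22.
φ(61^2) = 61^2 − 61^1 = 3721 − 61 = 3660.
φ(107) = 107 − 1 = 106.
Multiply: 2 · 6 · 22 · 3660 · 106 = 102421440.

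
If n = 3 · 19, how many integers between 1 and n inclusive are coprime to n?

φ(3) = 3 − 1 = 2.
φ(19) = 19 − 1 = 18.
Since φ is multiplicative, φ(57) = 2 · 18 = 36.

36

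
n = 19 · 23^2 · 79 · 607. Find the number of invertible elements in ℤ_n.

430516944

φ(481975603) = 481975603 · (1 − 1/19) · (1 − 1/23) · (1 − 1/79) · (1 − 1/607)
       = 481975603 · 18718128/20955461 = 430516944.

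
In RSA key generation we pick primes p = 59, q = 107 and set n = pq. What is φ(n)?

6148

φ(pq) = (p−1)(q−1) = 58 · 106 = 6148.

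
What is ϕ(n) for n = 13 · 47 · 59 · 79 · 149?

369592704

φ(424332779) = 424332779 · (1 − 1/13) · (1 − 1/47) · (1 − 1/59) · (1 − 1/79) · (1 − 1/149)
       = 424332779 · 369592704/424332779 = 369592704.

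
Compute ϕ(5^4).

φ(625) = 625 · (1 − 1/5)
       = 625 · 4/5 = 500.

500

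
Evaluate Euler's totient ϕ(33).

20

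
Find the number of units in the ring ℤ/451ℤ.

400

First factor: 451 = 11 · 41.
φ(451) = 451 · (1 − 1/11) · (1 − 1/41)
       = 451 · 400/451 = 400.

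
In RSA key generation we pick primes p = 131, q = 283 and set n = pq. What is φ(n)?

36660

φ(n) = (p − 1)(q − 1) = (131−1)(283−1) = 130·282 = 36660.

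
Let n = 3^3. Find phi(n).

18

φ(3^3) = 3^3 − 3^2 = 27 − 9 = 18.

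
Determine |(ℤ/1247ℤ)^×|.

1176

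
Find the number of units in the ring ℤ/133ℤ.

Prime factorization: 133 = 7 * 19.
φ(7) = 7 − 1 = 6.
φ(19) = 19 − 1 = 18.
Since φ is multiplicative, φ(133) = 6 · 18 = 108.

108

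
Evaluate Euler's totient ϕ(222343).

222343 = 11 · 17 · 29 · 41.
φ(11) = 11 − 1 = 10.
φ(17) = 17 − 1 = 16.
φ(29) = 29 − 1 = 28.
φ(41) = 41 − 1 = 40.
φ(222343) = 10 × 16 × 28 × 40 = 179200.

179200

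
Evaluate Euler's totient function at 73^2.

φ(73^2) = 73^1·(73−1) = 73·72 = 5256.

5256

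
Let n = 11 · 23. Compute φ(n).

220

φ(253) = 253 · (1 − 1/11) · (1 − 1/23)
       = 253 · 220/253 = 220.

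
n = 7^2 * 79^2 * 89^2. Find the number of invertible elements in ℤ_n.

φ(7^2) = 7^1·(7−1) = 7·6 = 42.
φ(79^2) = 79^2 − 79^1 = 6241 − 79 = 6162.
φ(89^2) = 89^2 − 89^1 = 7921 − 89 = 7832.
φ(2422313089) = 42 × 6162 × 7832 = 2026952928.

2026952928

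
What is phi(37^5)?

67469796

φ(37^5) = 37^5 − 37^4 = 69343957 − 1874161 = 67469796.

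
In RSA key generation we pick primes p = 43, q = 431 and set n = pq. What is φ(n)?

18060

φ(43) = 43 − 1 = 42.
φ(431) = 431 − 1 = 430.
Multiply: 42 · 430 = 18060.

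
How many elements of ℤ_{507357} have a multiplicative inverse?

299376

Prime factorization: 507357 = 3**3 * 19 * 23 * 43.
φ(507357) = 507357 · (1 − 1/3) · (1 − 1/19) · (1 − 1/23) · (1 − 1/43)
       = 507357 · 33264/56373 = 299376.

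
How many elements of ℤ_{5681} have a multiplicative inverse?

Factor 5681: 5681 = 13 · 19 · 23.
φ(5681) = 5681 · (1 − 1/13) · (1 − 1/19) · (1 − 1/23)
       = 5681 · 4752/5681 = 4752.

4752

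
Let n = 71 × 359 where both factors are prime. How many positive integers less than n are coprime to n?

25060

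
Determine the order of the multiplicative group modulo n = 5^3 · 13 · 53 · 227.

14102400

φ(19550375) = 19550375 · (1 − 1/5) · (1 − 1/13) · (1 − 1/53) · (1 − 1/227)
       = 19550375 · 564096/782015 = 14102400.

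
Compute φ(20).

Factor 20: 20 = 2**2 × 5.
φ(20) = 20 · (1 − 1/2) · (1 − 1/5)
       = 20 · 4/10 = 8.

8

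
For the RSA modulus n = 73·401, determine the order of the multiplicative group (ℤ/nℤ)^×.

28800

φ(73) = 73 − 1 = 72.
φ(401) = 401 − 1 = 400.
φ(29273) = 72 × 400 = 28800.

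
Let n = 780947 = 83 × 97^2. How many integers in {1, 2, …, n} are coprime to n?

φ(83) = 83 − 1 = 82.
φ(97^2) = 97^1·(97−1) = 97·96 = 9312.
φ(780947) = 82 × 9312 = 763584.

763584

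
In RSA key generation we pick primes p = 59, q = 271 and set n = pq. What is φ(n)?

φ(pq) = (p−1)(q−1) = 58 · 270 = 15660.

15660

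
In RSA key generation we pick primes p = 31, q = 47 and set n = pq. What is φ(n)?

φ(1457) = 1457 · (1 − 1/31) · (1 − 1/47)
       = 1457 · 1380/1457 = 1380.

1380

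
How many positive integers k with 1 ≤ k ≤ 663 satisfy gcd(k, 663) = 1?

First factor: 663 = 3 · 13 · 17.
φ(663) = 663 · (1 − 1/3) · (1 − 1/13) · (1 − 1/17)
       = 663 · 384/663 = 384.

384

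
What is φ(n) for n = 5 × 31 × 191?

φ(5) = 5 − 1 = 4.
φ(31) = 31 − 1 = 30.
φ(191) = 191 − 1 = 190.
Multiply: 4 · 30 · 190 = 22800.

22800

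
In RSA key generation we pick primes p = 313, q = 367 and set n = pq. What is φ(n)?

114192

φ(114871) = 114871 · (1 − 1/313) · (1 − 1/367)
       = 114871 · 114192/114871 = 114192.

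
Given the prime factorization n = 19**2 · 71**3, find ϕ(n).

φ(19^2) = 19^1·(19−1) = 19·18 = 342.
φ(71^3) = 71^2·(71−1) = 5041·70 = 352870.
Since φ is multiplicative, φ(129205871) = 342 · 352870 = 120681540.

120681540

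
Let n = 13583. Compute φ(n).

12512

13583 = 17^2 · 47.
φ(17^2) = 17^1·(17−1) = 17·16 = 272.
φ(47) = 47 − 1 = 46.
Since φ is multiplicative, φ(13583) = 272 · 46 = 12512.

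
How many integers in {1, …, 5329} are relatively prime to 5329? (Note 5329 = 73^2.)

φ(5329) = 5329 · (1 − 1/73)
       = 5329 · 72/73 = 5256.

5256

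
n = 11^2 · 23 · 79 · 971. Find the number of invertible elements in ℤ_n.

φ(213481147) = 213481147 · (1 − 1/11) · (1 − 1/23) · (1 − 1/79) · (1 − 1/971)
       = 213481147 · 16645200/19407377 = 183097200.

183097200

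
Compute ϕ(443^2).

φ(196249) = 196249 · (1 − 1/443)
       = 196249 · 442/443 = 195806.

195806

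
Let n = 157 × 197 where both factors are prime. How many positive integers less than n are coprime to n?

30576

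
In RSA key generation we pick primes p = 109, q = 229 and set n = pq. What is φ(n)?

24624

φ(n) = (p − 1)(q − 1) = (109−1)(229−1) = 108·228 = 24624.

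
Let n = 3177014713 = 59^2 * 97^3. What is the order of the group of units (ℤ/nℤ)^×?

φ(59^2) = 59^2 − 59^1 = 3481 − 59 = 3422.
φ(97^3) = 97^3 − 97^2 = 912673 − 9409 = 903264.
Since φ is multiplicative, φ(3177014713) = 3422 · 903264 = 3090969408.

3090969408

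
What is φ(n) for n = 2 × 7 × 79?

468

φ(2) = 2 − 1 = 1.
φ(7) = 7 − 1 = 6.
φ(79) = 79 − 1 = 78.
Multiply: 1 · 6 · 78 = 468.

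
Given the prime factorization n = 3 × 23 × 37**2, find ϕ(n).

φ(3) = 3 − 1 = 2.
φ(23) = 23 − 1 = 22.
φ(37^2) = 37^1·(37−1) = 37·36 = 1332.
Multiply: 2 · 22 · 1332 = 58608.

58608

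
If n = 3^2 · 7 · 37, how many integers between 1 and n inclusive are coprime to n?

1296

φ(3^2) = 3^2 − 3^1 = 9 − 3 = 6.
φ(7) = 7 − 1 = 6.
φ(37) = 37 − 1 = 36.
Multiply: 6 · 6 · 36 = 1296.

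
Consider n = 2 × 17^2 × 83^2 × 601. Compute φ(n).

φ(2393087042) = 2393087042 · (1 − 1/2) · (1 − 1/17) · (1 − 1/83) · (1 − 1/601)
       = 2393087042 · 787200/1696022 = 1110739200.

1110739200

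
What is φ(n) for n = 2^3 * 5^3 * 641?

256000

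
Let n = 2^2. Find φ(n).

2

φ(2^2) = 2^1·(2−1) = 2·1 = 2.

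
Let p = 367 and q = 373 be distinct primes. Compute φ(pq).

φ(136891) = 136891 · (1 − 1/367) · (1 − 1/373)
       = 136891 · 136152/136891 = 136152.

136152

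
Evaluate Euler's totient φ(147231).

77760

147231 = 3**3 · 7 · 19 · 41.
φ(3^3) = 3^2·(3−1) = 9·2 = 18.
φ(7) = 7 − 1 = 6.
φ(19) = 19 − 1 = 18.
φ(41) = 41 − 1 = 40.
Since φ is multiplicative, φ(147231) = 18 · 6 · 18 · 40 = 77760.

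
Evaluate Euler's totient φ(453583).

Factor 453583: 453583 = 13 * 23 * 37 * 41.
φ(13) = 13 − 1 = 12.
φ(23) = 23 − 1 = 22.
φ(37) = 37 − 1 = 36.
φ(41) = 41 − 1 = 40.
Since φ is multiplicative, φ(453583) = 12 · 22 · 36 · 40 = 380160.

380160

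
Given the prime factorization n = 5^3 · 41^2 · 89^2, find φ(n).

1284448000

φ(5^3) = 5^2·(5−1) = 25·4 = 100.
φ(41^2) = 41^1·(41−1) = 41·40 = 1640.
φ(89^2) = 89^1·(89−1) = 89·88 = 7832.
Since φ is multiplicative, φ(1664400125) = 100 · 1640 · 7832 = 1284448000.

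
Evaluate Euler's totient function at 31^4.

φ(923521) = 923521 · (1 − 1/31)
       = 923521 · 30/31 = 893730.

893730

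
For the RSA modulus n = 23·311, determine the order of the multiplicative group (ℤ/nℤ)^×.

6820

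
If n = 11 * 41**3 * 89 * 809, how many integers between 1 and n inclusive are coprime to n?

47810329600

φ(11) = 11 − 1 = 10.
φ(41^3) = 41^2·(41−1) = 1681·40 = 67240.
φ(89) = 89 − 1 = 88.
φ(809) = 809 − 1 = 808.
Multiply: 10 · 67240 · 88 · 808 = 47810329600.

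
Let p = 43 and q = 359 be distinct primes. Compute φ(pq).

15036

φ(43) = 43 − 1 = 42.
φ(359) = 359 − 1 = 358.
Multiply: 42 · 358 = 15036.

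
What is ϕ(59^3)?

201898

φ(59^3) = 59^2·(59−1) = 3481·58 = 201898.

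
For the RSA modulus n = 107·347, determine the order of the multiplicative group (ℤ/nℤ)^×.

36676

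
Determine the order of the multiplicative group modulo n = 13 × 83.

φ(1079) = 1079 · (1 − 1/13) · (1 − 1/83)
       = 1079 · 984/1079 = 984.

984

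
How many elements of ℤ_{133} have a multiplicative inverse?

108

First factor: 133 = 7 * 19.
φ(7) = 7 − 1 = 6.
φ(19) = 19 − 1 = 18.
Since φ is multiplicative, φ(133) = 6 · 18 = 108.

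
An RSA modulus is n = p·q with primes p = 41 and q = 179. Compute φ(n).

For distinct primes, φ(pq) = (p−1)(q−1) = 40 × 178 = 7120.

7120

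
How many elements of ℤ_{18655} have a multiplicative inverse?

18655 = 5 · 7 · 13 · 41.
φ(5) = 5 − 1 = 4.
φ(7) = 7 − 1 = 6.
φ(13) = 13 − 1 = 12.
φ(41) = 41 − 1 = 40.
Multiply: 4 · 6 · 12 · 40 = 11520.

11520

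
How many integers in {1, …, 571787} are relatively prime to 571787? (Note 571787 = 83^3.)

564898

φ(571787) = 571787 · (1 − 1/83)
       = 571787 · 82/83 = 564898.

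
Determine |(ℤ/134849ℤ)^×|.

First factor: 134849 = 11 * 13 * 23 * 41.
φ(11) = 11 − 1 = 10.
φ(13) = 13 − 1 = 12.
φ(23) = 23 − 1 = 22.
φ(41) = 41 − 1 = 40.
φ(134849) = 10 × 12 × 22 × 40 = 105600.

105600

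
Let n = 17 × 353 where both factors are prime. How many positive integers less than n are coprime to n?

5632

φ(6001) = 6001 · (1 − 1/17) · (1 − 1/353)
       = 6001 · 5632/6001 = 5632.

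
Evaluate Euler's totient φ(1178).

1178 = 2 * 19 * 31.
φ(1178) = 1178 · (1 − 1/2) · (1 − 1/19) · (1 − 1/31)
       = 1178 · 540/1178 = 540.

540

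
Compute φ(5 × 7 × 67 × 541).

855360

φ(5) = 5 − 1 = 4.
φ(7) = 7 − 1 = 6.
φ(67) = 67 − 1 = 66.
φ(541) = 541 − 1 = 540.
φ(1268645) = 4 × 6 × 66 × 540 = 855360.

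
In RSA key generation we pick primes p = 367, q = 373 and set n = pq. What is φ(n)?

136152

φ(pq) = (p−1)(q−1) = 366 · 372 = 136152.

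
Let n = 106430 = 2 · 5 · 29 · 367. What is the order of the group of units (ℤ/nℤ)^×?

40992

φ(106430) = 106430 · (1 − 1/2) · (1 − 1/5) · (1 − 1/29) · (1 − 1/367)
       = 106430 · 40992/106430 = 40992.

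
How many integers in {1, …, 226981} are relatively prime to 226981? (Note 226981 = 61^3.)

223260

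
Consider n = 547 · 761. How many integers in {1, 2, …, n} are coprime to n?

φ(416267) = 416267 · (1 − 1/547) · (1 − 1/761)
       = 416267 · 414960/416267 = 414960.

414960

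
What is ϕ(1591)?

1512

Prime factorization: 1591 = 37 · 43.
φ(1591) = 1591 · (1 − 1/37) · (1 − 1/43)
       = 1591 · 1512/1591 = 1512.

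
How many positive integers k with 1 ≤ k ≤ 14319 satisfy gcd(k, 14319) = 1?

9072

Factor 14319: 14319 = 3**2 · 37 · 43.
φ(14319) = 14319 · (1 − 1/3) · (1 − 1/37) · (1 − 1/43)
       = 14319 · 3024/4773 = 9072.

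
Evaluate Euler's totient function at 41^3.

67240

φ(68921) = 68921 · (1 − 1/41)
       = 68921 · 40/41 = 67240.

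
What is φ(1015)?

672

1015 = 5 × 7 × 29.
φ(5) = 5 − 1 = 4.
φ(7) = 7 − 1 = 6.
φ(29) = 29 − 1 = 28.
Since φ is multiplicative, φ(1015) = 4 · 6 · 28 = 672.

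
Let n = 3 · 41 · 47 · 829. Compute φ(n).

φ(3) = 3 − 1 = 2.
φ(41) = 41 − 1 = 40.
φ(47) = 47 − 1 = 46.
φ(829) = 829 − 1 = 828.
Multiply: 2 · 40 · 46 · 828 = 3047040.

3047040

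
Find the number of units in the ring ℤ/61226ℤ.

26620

Factor 61226: 61226 = 2 * 11**3 * 23.
φ(61226) = 61226 · (1 − 1/2) · (1 − 1/11) · (1 − 1/23)
       = 61226 · 220/506 = 26620.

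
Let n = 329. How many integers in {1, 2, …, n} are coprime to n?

First factor: 329 = 7 * 47.
φ(7) = 7 − 1 = 6.
φ(47) = 47 − 1 = 46.
Multiply: 6 · 46 = 276.

276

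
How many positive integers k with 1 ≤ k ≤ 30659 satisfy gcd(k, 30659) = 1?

27720

Factor 30659: 30659 = 23 · 31 · 43.
φ(23) = 23 − 1 = 22.
φ(31) = 31 − 1 = 30.
φ(43) = 43 − 1 = 42.
Since φ is multiplicative, φ(30659) = 22 · 30 · 42 = 27720.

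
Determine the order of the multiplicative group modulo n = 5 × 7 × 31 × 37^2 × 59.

φ(5) = 5 − 1 = 4.
φ(7) = 7 − 1 = 6.
φ(31) = 31 − 1 = 30.
φ(37^2) = 37^2 − 37^1 = 1369 − 37 = 1332.
φ(59) = 59 − 1 = 58.
φ(87636535) = 4 × 6 × 30 × 1332 × 58 = 55624320.

55624320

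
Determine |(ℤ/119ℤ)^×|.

96

Factor 119: 119 = 7 · 17.
φ(119) = 119 · (1 − 1/7) · (1 − 1/17)
       = 119 · 96/119 = 96.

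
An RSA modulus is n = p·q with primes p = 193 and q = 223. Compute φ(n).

42624

φ(43039) = 43039 · (1 − 1/193) · (1 − 1/223)
       = 43039 · 42624/43039 = 42624.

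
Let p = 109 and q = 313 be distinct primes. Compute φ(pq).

33696

φ(n) = (p − 1)(q − 1) = (109−1)(313−1) = 108·312 = 33696.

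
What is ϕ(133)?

108

First factor: 133 = 7 · 19.
φ(133) = 133 · (1 − 1/7) · (1 − 1/19)
       = 133 · 108/133 = 108.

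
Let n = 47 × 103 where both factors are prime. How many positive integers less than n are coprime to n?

4692

φ(n) = (p − 1)(q − 1) = (47−1)(103−1) = 46·102 = 4692.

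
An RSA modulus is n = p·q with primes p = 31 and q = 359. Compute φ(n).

φ(n) = (p − 1)(q − 1) = (31−1)(359−1) = 30·358 = 10740.

10740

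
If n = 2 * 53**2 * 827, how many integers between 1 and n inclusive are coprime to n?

φ(4646086) = 4646086 · (1 − 1/2) · (1 − 1/53) · (1 − 1/827)
       = 4646086 · 42952/87662 = 2276456.

2276456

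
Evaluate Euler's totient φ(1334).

Factor 1334: 1334 = 2 * 23 * 29.
φ(1334) = 1334 · (1 − 1/2) · (1 − 1/23) · (1 − 1/29)
       = 1334 · 616/1334 = 616.

616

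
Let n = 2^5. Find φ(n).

16

φ(2^5) = 2^5 − 2^4 = 32 − 16 = 16.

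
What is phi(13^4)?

26364

φ(13^4) = 13^3·(13−1) = 2197·12 = 26364.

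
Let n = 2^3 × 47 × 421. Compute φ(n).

77280

φ(158296) = 158296 · (1 − 1/2) · (1 − 1/47) · (1 − 1/421)
       = 158296 · 19320/39574 = 77280.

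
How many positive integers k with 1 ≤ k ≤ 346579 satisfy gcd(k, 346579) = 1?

First factor: 346579 = 17 · 19 · 29 · 37.
φ(346579) = 346579 · (1 − 1/17) · (1 − 1/19) · (1 − 1/29) · (1 − 1/37)
       = 346579 · 290304/346579 = 290304.

290304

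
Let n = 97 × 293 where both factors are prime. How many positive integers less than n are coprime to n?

For distinct primes, φ(pq) = (p−1)(q−1) = 96 × 292 = 28032.

28032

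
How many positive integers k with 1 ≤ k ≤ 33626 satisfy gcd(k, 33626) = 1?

14784

33626 = 2 · 17 · 23 · 43.
φ(2) = 2 − 1 = 1.
φ(17) = 17 − 1 = 16.
φ(23) = 23 − 1 = 22.
φ(43) = 43 − 1 = 42.
φ(33626) = 1 × 16 × 22 × 42 = 14784.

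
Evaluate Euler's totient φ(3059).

Factor 3059: 3059 = 7 · 19 · 23.
φ(7) = 7 − 1 = 6.
φ(19) = 19 − 1 = 18.
φ(23) = 23 − 1 = 22.
Since φ is multiplicative, φ(3059) = 6 · 18 · 22 = 2376.

2376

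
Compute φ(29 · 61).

1680

φ(1769) = 1769 · (1 − 1/29) · (1 − 1/61)
       = 1769 · 1680/1769 = 1680.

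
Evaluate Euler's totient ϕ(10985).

Factor 10985: 10985 = 5 × 13**3.
φ(10985) = 10985 · (1 − 1/5) · (1 − 1/13)
       = 10985 · 48/65 = 8112.

8112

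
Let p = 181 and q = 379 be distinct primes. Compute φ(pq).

φ(68599) = 68599 · (1 − 1/181) · (1 − 1/379)
       = 68599 · 68040/68599 = 68040.

68040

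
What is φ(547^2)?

298662

φ(547^2) = 547^1·(547−1) = 547·546 = 298662.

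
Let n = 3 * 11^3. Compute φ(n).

2420

φ(3993) = 3993 · (1 − 1/3) · (1 − 1/11)
       = 3993 · 20/33 = 2420.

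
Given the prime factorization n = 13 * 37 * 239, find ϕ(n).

102816

φ(13) = 13 − 1 = 12.
φ(37) = 37 − 1 = 36.
φ(239) = 239 − 1 = 238.
Since φ is multiplicative, φ(114959) = 12 · 36 · 238 = 102816.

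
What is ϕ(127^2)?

16002

φ(127^2) = 127^2 − 127^1 = 16129 − 127 = 16002.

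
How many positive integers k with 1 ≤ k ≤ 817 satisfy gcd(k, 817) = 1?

817 = 19 * 43.
φ(19) = 19 − 1 = 18.
φ(43) = 43 − 1 = 42.
φ(817) = 18 × 42 = 756.

756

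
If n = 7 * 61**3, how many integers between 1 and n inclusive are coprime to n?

1339560

φ(7) = 7 − 1 = 6.
φ(61^3) = 61^2·(61−1) = 3721·60 = 223260.
φ(1588867) = 6 × 223260 = 1339560.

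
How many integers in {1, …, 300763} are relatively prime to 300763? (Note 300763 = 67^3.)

φ(300763) = 300763 · (1 − 1/67)
       = 300763 · 66/67 = 296274.

296274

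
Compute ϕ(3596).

1680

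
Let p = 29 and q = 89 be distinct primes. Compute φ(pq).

2464

φ(pq) = (p−1)(q−1) = 28 · 88 = 2464.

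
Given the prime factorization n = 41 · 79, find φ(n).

3120

φ(3239) = 3239 · (1 − 1/41) · (1 − 1/79)
       = 3239 · 3120/3239 = 3120.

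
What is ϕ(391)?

352

Prime factorization: 391 = 17 * 23.
φ(391) = 391 · (1 − 1/17) · (1 − 1/23)
       = 391 · 352/391 = 352.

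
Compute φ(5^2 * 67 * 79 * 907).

93281760

φ(5^2) = 5^2 − 5^1 = 25 − 5 = 20.
φ(67) = 67 − 1 = 66.
φ(79) = 79 − 1 = 78.
φ(907) = 907 − 1 = 906.
φ(120018775) = 20 × 66 × 78 × 906 = 93281760.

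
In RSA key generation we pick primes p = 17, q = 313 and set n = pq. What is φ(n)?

4992

φ(n) = (p − 1)(q − 1) = (17−1)(313−1) = 16·312 = 4992.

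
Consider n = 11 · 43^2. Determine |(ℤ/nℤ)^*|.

φ(20339) = 20339 · (1 − 1/11) · (1 − 1/43)
       = 20339 · 420/473 = 18060.

18060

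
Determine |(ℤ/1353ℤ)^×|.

Factor 1353: 1353 = 3 × 11 × 41.
φ(3) = 3 − 1 = 2.
φ(11) = 11 − 1 = 10.
φ(41) = 41 − 1 = 40.
φ(1353) = 2 × 10 × 40 = 800.

800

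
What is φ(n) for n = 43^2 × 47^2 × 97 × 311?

116200062720

φ(123215331647) = 123215331647 · (1 − 1/43) · (1 − 1/47) · (1 − 1/97) · (1 − 1/311)
       = 123215331647 · 57496320/60967507 = 116200062720.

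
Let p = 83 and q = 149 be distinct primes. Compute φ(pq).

12136

φ(n) = (p − 1)(q − 1) = (83−1)(149−1) = 82·148 = 12136.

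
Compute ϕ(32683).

25872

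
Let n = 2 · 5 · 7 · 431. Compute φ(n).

φ(30170) = 30170 · (1 − 1/2) · (1 − 1/5) · (1 − 1/7) · (1 − 1/431)
       = 30170 · 10320/30170 = 10320.

10320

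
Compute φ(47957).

34560

Factor 47957: 47957 = 7 * 13 * 17 * 31.
φ(7) = 7 − 1 = 6.
φ(13) = 13 − 1 = 12.
φ(17) = 17 − 1 = 16.
φ(31) = 31 − 1 = 30.
Since φ is multiplicative, φ(47957) = 6 · 12 · 16 · 30 = 34560.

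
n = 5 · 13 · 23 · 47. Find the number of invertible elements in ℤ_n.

48576

φ(5) = 5 − 1 = 4.
φ(13) = 13 − 1 = 12.
φ(23) = 23 − 1 = 22.
φ(47) = 47 − 1 = 46.
φ(70265) = 4 × 12 × 22 × 46 = 48576.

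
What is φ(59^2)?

φ(59^2) = 59^2 − 59^1 = 3481 − 59 = 3422.

3422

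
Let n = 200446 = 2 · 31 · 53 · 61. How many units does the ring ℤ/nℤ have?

φ(200446) = 200446 · (1 − 1/2) · (1 − 1/31) · (1 − 1/53) · (1 − 1/61)
       = 200446 · 93600/200446 = 93600.

93600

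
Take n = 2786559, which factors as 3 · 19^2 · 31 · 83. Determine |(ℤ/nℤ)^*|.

φ(3) = 3 − 1 = 2.
φ(19^2) = 19^1·(19−1) = 19·18 = 342.
φ(31) = 31 − 1 = 30.
φ(83) = 83 − 1 = 82.
Since φ is multiplicative, φ(2786559) = 2 · 342 · 30 · 82 = 1682640.

1682640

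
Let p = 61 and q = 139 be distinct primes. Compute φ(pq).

8280

For distinct primes, φ(pq) = (p−1)(q−1) = 60 × 138 = 8280.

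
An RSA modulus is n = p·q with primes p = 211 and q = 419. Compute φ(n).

87780

φ(88409) = 88409 · (1 − 1/211) · (1 − 1/419)
       = 88409 · 87780/88409 = 87780.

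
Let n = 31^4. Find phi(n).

893730

φ(923521) = 923521 · (1 − 1/31)
       = 923521 · 30/31 = 893730.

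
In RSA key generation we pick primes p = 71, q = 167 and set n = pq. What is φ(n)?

φ(pq) = (p−1)(q−1) = 70 · 166 = 11620.

11620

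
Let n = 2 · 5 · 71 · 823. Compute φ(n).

φ(584330) = 584330 · (1 − 1/2) · (1 − 1/5) · (1 − 1/71) · (1 − 1/823)
       = 584330 · 230160/584330 = 230160.

230160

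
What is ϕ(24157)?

18816

First factor: 24157 = 7**2 · 17 · 29.
φ(7^2) = 7^1·(7−1) = 7·6 = 42.
φ(17) = 17 − 1 = 16.
φ(29) = 29 − 1 = 28.
Since φ is multiplicative, φ(24157) = 42 · 16 · 28 = 18816.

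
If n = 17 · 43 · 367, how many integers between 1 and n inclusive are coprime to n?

245952

φ(17) = 17 − 1 = 16.
φ(43) = 43 − 1 = 42.
φ(367) = 367 − 1 = 366.
Multiply: 16 · 42 · 366 = 245952.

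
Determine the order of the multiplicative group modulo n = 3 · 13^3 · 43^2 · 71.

φ(865259889) = 865259889 · (1 − 1/3) · (1 − 1/13) · (1 − 1/43) · (1 − 1/71)
       = 865259889 · 70560/119067 = 512759520.

512759520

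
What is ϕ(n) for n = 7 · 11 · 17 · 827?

φ(7) = 7 − 1 = 6.
φ(11) = 11 − 1 = 10.
φ(17) = 17 − 1 = 16.
φ(827) = 827 − 1 = 826.
φ(1082543) = 6 × 10 × 16 × 826 = 792960.

792960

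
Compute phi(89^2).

7832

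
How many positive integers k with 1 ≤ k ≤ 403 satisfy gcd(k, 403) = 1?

360

Factor 403: 403 = 13 × 31.
φ(403) = 403 · (1 − 1/13) · (1 − 1/31)
       = 403 · 360/403 = 360.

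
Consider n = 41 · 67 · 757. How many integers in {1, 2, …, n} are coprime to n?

φ(2079479) = 2079479 · (1 − 1/41) · (1 − 1/67) · (1 − 1/757)
       = 2079479 · 1995840/2079479 = 1995840.

1995840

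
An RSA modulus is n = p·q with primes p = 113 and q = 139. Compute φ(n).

φ(n) = (p − 1)(q − 1) = (113−1)(139−1) = 112·138 = 15456.

15456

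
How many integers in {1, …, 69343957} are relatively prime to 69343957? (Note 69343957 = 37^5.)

φ(37^5) = 37^5 − 37^4 = 69343957 − 1874161 = 67469796.

67469796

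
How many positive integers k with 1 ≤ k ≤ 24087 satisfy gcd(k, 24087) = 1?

Prime factorization: 24087 = 3 · 7 · 31 · 37.
φ(3) = 3 − 1 = 2.
φ(7) = 7 − 1 = 6.
φ(31) = 31 − 1 = 30.
φ(37) = 37 − 1 = 36.
φ(24087) = 2 × 6 × 30 × 36 = 12960.

12960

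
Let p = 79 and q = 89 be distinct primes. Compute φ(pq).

φ(79) = 79 − 1 = 78.
φ(89) = 89 − 1 = 88.
Since φ is multiplicative, φ(7031) = 78 · 88 = 6864.

6864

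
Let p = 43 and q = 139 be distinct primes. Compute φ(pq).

For distinct primes, φ(pq) = (p−1)(q−1) = 42 × 138 = 5796.

5796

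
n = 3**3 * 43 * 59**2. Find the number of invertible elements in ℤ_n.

φ(3^3) = 3^2·(3−1) = 9·2 = 18.
φ(43) = 43 − 1 = 42.
φ(59^2) = 59^1·(59−1) = 59·58 = 3422.
φ(4041441) = 18 × 42 × 3422 = 2587032.

2587032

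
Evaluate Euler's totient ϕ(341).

300

Prime factorization: 341 = 11 × 31.
φ(11) = 11 − 1 = 10.
φ(31) = 31 − 1 = 30.
Since φ is multiplicative, φ(341) = 10 · 30 = 300.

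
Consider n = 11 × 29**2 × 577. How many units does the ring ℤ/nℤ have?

4677120

φ(11) = 11 − 1 = 10.
φ(29^2) = 29^2 − 29^1 = 841 − 29 = 812.
φ(577) = 577 − 1 = 576.
φ(5337827) = 10 × 812 × 576 = 4677120.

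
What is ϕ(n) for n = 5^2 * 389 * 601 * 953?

4432512000

φ(5^2) = 5^1·(5−1) = 5·4 = 20.
φ(389) = 389 − 1 = 388.
φ(601) = 601 − 1 = 600.
φ(953) = 953 − 1 = 952.
Multiply: 20 · 388 · 600 · 952 = 4432512000.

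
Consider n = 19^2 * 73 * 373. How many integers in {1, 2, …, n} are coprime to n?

9160128

φ(9829669) = 9829669 · (1 − 1/19) · (1 − 1/73) · (1 − 1/373)
       = 9829669 · 482112/517351 = 9160128.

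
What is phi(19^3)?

φ(6859) = 6859 · (1 − 1/19)
       = 6859 · 18/19 = 6498.

6498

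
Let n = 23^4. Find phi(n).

267674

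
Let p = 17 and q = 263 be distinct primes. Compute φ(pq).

φ(pq) = (p−1)(q−1) = 16 · 262 = 4192.

4192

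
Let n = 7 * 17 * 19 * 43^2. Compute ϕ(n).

φ(4180589) = 4180589 · (1 − 1/7) · (1 − 1/17) · (1 − 1/19) · (1 − 1/43)
       = 4180589 · 72576/97223 = 3120768.

3120768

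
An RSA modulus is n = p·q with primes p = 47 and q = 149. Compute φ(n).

6808

φ(pq) = (p−1)(q−1) = 46 · 148 = 6808.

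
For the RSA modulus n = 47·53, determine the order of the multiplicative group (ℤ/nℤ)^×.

2392

φ(47) = 47 − 1 = 46.
φ(53) = 53 − 1 = 52.
Since φ is multiplicative, φ(2491) = 46 · 52 = 2392.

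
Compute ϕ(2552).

First factor: 2552 = 2^3 * 11 * 29.
φ(2^3) = 2^3 − 2^2 = 8 − 4 = 4.
φ(11) = 11 − 1 = 10.
φ(29) = 29 − 1 = 28.
Since φ is multiplicative, φ(2552) = 4 · 10 · 28 = 1120.

1120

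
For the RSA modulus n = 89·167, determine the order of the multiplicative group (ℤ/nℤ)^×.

14608

φ(14863) = 14863 · (1 − 1/89) · (1 − 1/167)
       = 14863 · 14608/14863 = 14608.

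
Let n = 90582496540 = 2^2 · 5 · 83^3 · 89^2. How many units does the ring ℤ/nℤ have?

φ(2^2) = 2^2 − 2^1 = 4 − 2 = 2.
φ(5) = 5 − 1 = 4.
φ(83^3) = 83^3 − 83^2 = 571787 − 6889 = 564898.
φ(89^2) = 89^1·(89−1) = 89·88 = 7832.
Multiply: 2 · 4 · 564898 · 7832 = 35394249088.

35394249088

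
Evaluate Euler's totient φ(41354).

18480

First factor: 41354 = 2 × 23 × 29 × 31.
φ(41354) = 41354 · (1 − 1/2) · (1 − 1/23) · (1 − 1/29) · (1 − 1/31)
       = 41354 · 18480/41354 = 18480.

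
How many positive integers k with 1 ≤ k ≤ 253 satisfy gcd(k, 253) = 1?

220

Factor 253: 253 = 11 · 23.
φ(253) = 253 · (1 − 1/11) · (1 − 1/23)
       = 253 · 220/253 = 220.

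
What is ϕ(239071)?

Factor 239071: 239071 = 7^3 * 17 * 41.
φ(239071) = 239071 · (1 − 1/7) · (1 − 1/17) · (1 − 1/41)
       = 239071 · 3840/4879 = 188160.

188160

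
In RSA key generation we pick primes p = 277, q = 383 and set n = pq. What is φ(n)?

φ(pq) = (p−1)(q−1) = 276 · 382 = 105432.

105432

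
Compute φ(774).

Prime factorization: 774 = 2 · 3^2 · 43.
φ(2) = 2 − 1 = 1.
φ(3^2) = 3^1·(3−1) = 3·2 = 6.
φ(43) = 43 − 1 = 42.
Multiply: 1 · 6 · 42 = 252.

252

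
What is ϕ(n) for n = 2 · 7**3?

φ(686) = 686 · (1 − 1/2) · (1 − 1/7)
       = 686 · 6/14 = 294.

294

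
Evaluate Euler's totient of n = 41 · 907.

φ(41) = 41 − 1 = 40.
φ(907) = 907 − 1 = 906.
Since φ is multiplicative, φ(37187) = 40 · 906 = 36240.

36240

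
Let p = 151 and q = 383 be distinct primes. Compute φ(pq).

φ(n) = (p − 1)(q − 1) = (151−1)(383−1) = 150·382 = 57300.

57300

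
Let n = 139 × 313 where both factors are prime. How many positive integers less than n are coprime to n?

43056

φ(n) = (p − 1)(q − 1) = (139−1)(313−1) = 138·312 = 43056.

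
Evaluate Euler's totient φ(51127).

47040

First factor: 51127 = 29 × 41 × 43.
φ(29) = 29 − 1 = 28.
φ(41) = 41 − 1 = 40.
φ(43) = 43 − 1 = 42.
φ(51127) = 28 × 40 × 42 = 47040.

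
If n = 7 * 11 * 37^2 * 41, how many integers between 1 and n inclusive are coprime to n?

3196800

φ(7) = 7 − 1 = 6.
φ(11) = 11 − 1 = 10.
φ(37^2) = 37^1·(37−1) = 37·36 = 1332.
φ(41) = 41 − 1 = 40.
Multiply: 6 · 10 · 1332 · 40 = 3196800.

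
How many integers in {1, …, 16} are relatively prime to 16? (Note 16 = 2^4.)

φ(2^4) = 2^3·(2−1) = 8·1 = 8.

8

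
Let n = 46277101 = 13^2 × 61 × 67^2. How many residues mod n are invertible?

41389920

φ(13^2) = 13^1·(13−1) = 13·12 = 156.
φ(61) = 61 − 1 = 60.
φ(67^2) = 67^2 − 67^1 = 4489 − 67 = 4422.
Since φ is multiplicative, φ(46277101) = 156 · 60 · 4422 = 41389920.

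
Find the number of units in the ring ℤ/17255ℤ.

17255 = 5 * 7 * 17 * 29.
φ(5) = 5 − 1 = 4.
φ(7) = 7 − 1 = 6.
φ(17) = 17 − 1 = 16.
φ(29) = 29 − 1 = 28.
Since φ is multiplicative, φ(17255) = 4 · 6 · 16 · 28 = 10752.

10752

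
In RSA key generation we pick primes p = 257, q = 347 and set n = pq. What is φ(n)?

88576

For distinct primes, φ(pq) = (p−1)(q−1) = 256 × 346 = 88576.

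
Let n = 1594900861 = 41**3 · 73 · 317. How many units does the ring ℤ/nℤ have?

1529844480

φ(41^3) = 41^3 − 41^2 = 68921 − 1681 = 67240.
φ(73) = 73 − 1 = 72.
φ(317) = 317 − 1 = 316.
Since φ is multiplicative, φ(1594900861) = 67240 · 72 · 316 = 1529844480.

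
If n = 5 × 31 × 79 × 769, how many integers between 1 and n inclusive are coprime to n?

φ(5) = 5 − 1 = 4.
φ(31) = 31 − 1 = 30.
φ(79) = 79 − 1 = 78.
φ(769) = 769 − 1 = 768.
Since φ is multiplicative, φ(9416405) = 4 · 30 · 78 · 768 = 7188480.

7188480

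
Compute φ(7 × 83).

492

φ(581) = 581 · (1 − 1/7) · (1 − 1/83)
       = 581 · 492/581 = 492.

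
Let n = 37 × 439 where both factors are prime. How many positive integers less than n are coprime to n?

For distinct primes, φ(pq) = (p−1)(q−1) = 36 × 438 = 15768.

15768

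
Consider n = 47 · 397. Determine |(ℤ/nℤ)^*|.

φ(47) = 47 − 1 = 46.
φ(397) = 397 − 1 = 396.
Since φ is multiplicative, φ(18659) = 46 · 396 = 18216.

18216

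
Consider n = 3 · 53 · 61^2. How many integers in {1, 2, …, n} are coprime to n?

380640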